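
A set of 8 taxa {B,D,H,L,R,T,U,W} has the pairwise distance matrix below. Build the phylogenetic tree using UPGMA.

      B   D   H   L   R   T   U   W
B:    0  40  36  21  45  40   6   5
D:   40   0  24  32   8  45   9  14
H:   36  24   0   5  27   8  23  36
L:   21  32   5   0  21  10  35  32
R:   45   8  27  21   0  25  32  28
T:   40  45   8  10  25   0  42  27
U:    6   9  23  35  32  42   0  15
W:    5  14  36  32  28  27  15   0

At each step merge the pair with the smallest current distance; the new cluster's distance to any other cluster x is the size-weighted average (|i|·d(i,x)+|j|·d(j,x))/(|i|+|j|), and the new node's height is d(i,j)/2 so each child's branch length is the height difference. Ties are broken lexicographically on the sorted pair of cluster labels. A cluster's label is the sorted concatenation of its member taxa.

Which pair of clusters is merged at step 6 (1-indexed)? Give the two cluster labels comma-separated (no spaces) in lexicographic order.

step 1: merge (B,W) at d=5; branch lengths B→5/2, W→5/2; new cluster BW
  updated: d(BW,D)=27, d(BW,H)=36, d(BW,L)=53/2, d(BW,R)=73/2, d(BW,T)=67/2, d(BW,U)=21/2
step 2: merge (H,L) at d=5; branch lengths H→5/2, L→5/2; new cluster HL
  updated: d(BW,HL)=125/4, d(D,HL)=28, d(HL,R)=24, d(HL,T)=9, d(HL,U)=29
step 3: merge (D,R) at d=8; branch lengths D→4, R→4; new cluster DR
  updated: d(BW,DR)=127/4, d(DR,HL)=26, d(DR,T)=35, d(DR,U)=41/2
step 4: merge (HL,T) at d=9; branch lengths HL→2, T→9/2; new cluster HLT
  updated: d(BW,HLT)=32, d(DR,HLT)=29, d(HLT,U)=100/3
step 5: merge (BW,U) at d=21/2; branch lengths BW→11/4, U→21/4; new cluster BUW
  updated: d(BUW,DR)=28, d(BUW,HLT)=292/9
step 6: merge (BUW,DR) at d=28; branch lengths BUW→35/4, DR→10; new cluster BDRUW
  updated: d(BDRUW,HLT)=466/15
step 7: merge (BDRUW,HLT) at d=466/15; branch lengths BDRUW→23/15, HLT→331/30; new cluster BDHLRTUW
final tree: ((((B:5/2,W:5/2):11/4,U:21/4):35/4,(D:4,R:4):10):23/15,((H:5/2,L:5/2):2,T:9/2):331/30)
total length: 3829/60

BUW,DR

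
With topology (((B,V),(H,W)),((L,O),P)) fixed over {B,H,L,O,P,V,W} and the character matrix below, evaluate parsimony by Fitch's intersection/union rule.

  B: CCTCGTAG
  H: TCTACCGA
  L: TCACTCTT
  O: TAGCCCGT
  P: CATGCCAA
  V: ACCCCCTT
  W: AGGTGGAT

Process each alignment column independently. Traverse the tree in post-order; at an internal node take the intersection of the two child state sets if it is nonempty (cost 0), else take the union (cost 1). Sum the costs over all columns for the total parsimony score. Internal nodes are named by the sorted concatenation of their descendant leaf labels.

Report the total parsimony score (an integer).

[col 0] BV: children B:{C}, V:{A} ∪→ {A,C}; cost 1
[col 0] HW: children H:{T}, W:{A} ∪→ {A,T}; cost 1
[col 0] BHVW: children BV:{A,C}, HW:{A,T} ∩→ {A}; cost 0
[col 0] LO: children L:{T}, O:{T} ∩→ {T}; cost 0
[col 0] LOP: children LO:{T}, P:{C} ∪→ {C,T}; cost 1
[col 0] BHLOPVW: children BHVW:{A}, LOP:{C,T} ∪→ {A,C,T}; cost 1
[col 1] BV: children B:{C}, V:{C} ∩→ {C}; cost 0
[col 1] HW: children H:{C}, W:{G} ∪→ {C,G}; cost 1
[col 1] BHVW: children BV:{C}, HW:{C,G} ∩→ {C}; cost 0
[col 1] LO: children L:{C}, O:{A} ∪→ {A,C}; cost 1
[col 1] LOP: children LO:{A,C}, P:{A} ∩→ {A}; cost 0
[col 1] BHLOPVW: children BHVW:{C}, LOP:{A} ∪→ {A,C}; cost 1
[col 2] BV: children B:{T}, V:{C} ∪→ {C,T}; cost 1
[col 2] HW: children H:{T}, W:{G} ∪→ {G,T}; cost 1
[col 2] BHVW: children BV:{C,T}, HW:{G,T} ∩→ {T}; cost 0
[col 2] LO: children L:{A}, O:{G} ∪→ {A,G}; cost 1
[col 2] LOP: children LO:{A,G}, P:{T} ∪→ {A,G,T}; cost 1
[col 2] BHLOPVW: children BHVW:{T}, LOP:{A,G,T} ∩→ {T}; cost 0
[col 3] BV: children B:{C}, V:{C} ∩→ {C}; cost 0
[col 3] HW: children H:{A}, W:{T} ∪→ {A,T}; cost 1
[col 3] BHVW: children BV:{C}, HW:{A,T} ∪→ {A,C,T}; cost 1
[col 3] LO: children L:{C}, O:{C} ∩→ {C}; cost 0
[col 3] LOP: children LO:{C}, P:{G} ∪→ {C,G}; cost 1
[col 3] BHLOPVW: children BHVW:{A,C,T}, LOP:{C,G} ∩→ {C}; cost 0
[col 4] BV: children B:{G}, V:{C} ∪→ {C,G}; cost 1
[col 4] HW: children H:{C}, W:{G} ∪→ {C,G}; cost 1
[col 4] BHVW: children BV:{C,G}, HW:{C,G} ∩→ {C,G}; cost 0
[col 4] LO: children L:{T}, O:{C} ∪→ {C,T}; cost 1
[col 4] LOP: children LO:{C,T}, P:{C} ∩→ {C}; cost 0
[col 4] BHLOPVW: children BHVW:{C,G}, LOP:{C} ∩→ {C}; cost 0
[col 5] BV: children B:{T}, V:{C} ∪→ {C,T}; cost 1
[col 5] HW: children H:{C}, W:{G} ∪→ {C,G}; cost 1
[col 5] BHVW: children BV:{C,T}, HW:{C,G} ∩→ {C}; cost 0
[col 5] LO: children L:{C}, O:{C} ∩→ {C}; cost 0
[col 5] LOP: children LO:{C}, P:{C} ∩→ {C}; cost 0
[col 5] BHLOPVW: children BHVW:{C}, LOP:{C} ∩→ {C}; cost 0
[col 6] BV: children B:{A}, V:{T} ∪→ {A,T}; cost 1
[col 6] HW: children H:{G}, W:{A} ∪→ {A,G}; cost 1
[col 6] BHVW: children BV:{A,T}, HW:{A,G} ∩→ {A}; cost 0
[col 6] LO: children L:{T}, O:{G} ∪→ {G,T}; cost 1
[col 6] LOP: children LO:{G,T}, P:{A} ∪→ {A,G,T}; cost 1
[col 6] BHLOPVW: children BHVW:{A}, LOP:{A,G,T} ∩→ {A}; cost 0
[col 7] BV: children B:{G}, V:{T} ∪→ {G,T}; cost 1
[col 7] HW: children H:{A}, W:{T} ∪→ {A,T}; cost 1
[col 7] BHVW: children BV:{G,T}, HW:{A,T} ∩→ {T}; cost 0
[col 7] LO: children L:{T}, O:{T} ∩→ {T}; cost 0
[col 7] LOP: children LO:{T}, P:{A} ∪→ {A,T}; cost 1
[col 7] BHLOPVW: children BHVW:{T}, LOP:{A,T} ∩→ {T}; cost 0
per-site changes: [4, 3, 4, 3, 3, 2, 4, 3]; total = 26

26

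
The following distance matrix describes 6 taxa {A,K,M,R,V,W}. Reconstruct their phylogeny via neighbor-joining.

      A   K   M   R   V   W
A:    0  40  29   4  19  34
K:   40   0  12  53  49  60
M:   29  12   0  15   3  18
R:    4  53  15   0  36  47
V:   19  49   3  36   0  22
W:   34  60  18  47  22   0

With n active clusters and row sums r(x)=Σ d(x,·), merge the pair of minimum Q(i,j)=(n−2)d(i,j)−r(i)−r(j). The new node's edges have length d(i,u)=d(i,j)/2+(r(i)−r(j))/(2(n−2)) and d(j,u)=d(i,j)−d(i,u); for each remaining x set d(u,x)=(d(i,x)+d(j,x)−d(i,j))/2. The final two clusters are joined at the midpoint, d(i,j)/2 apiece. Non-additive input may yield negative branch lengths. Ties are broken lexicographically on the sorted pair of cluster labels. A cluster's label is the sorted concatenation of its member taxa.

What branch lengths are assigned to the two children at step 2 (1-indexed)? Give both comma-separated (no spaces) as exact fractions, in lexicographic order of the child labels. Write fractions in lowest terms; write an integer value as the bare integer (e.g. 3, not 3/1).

1. join A+R (d=4, Q=-265) ⇒ AR; edges |A|=-13/8, |R|=45/8
  updated: d(AR,K)=89/2, d(AR,M)=20, d(AR,V)=51/2, d(AR,W)=77/2
2. join K+M (d=12, Q=-365/2) ⇒ KM; edges |K|=99/4, |M|=-51/4
  updated: d(AR,KM)=105/4, d(KM,V)=20, d(KM,W)=33
3. join AR+KM (d=105/4, Q=-117) ⇒ AKMR; edges |AR|=127/8, |KM|=83/8
  updated: d(AKMR,V)=77/8, d(AKMR,W)=181/8
4. join AKMR+V (d=77/8, Q=-217/4) ⇒ AKMRV; edges |AKMR|=41/8, |V|=9/2
  updated: d(AKMRV,W)=35/2
5. join AKMRV+W (d=35/2) ⇒ AKMRVW; edges |AKMRV|=35/4, |W|=35/4
final tree: ((((A:-13/8,R:45/8):127/8,(K:99/4,M:-51/4):83/8):41/8,V:9/2):35/4,W:35/4)
total length: 555/8

99/4,-51/4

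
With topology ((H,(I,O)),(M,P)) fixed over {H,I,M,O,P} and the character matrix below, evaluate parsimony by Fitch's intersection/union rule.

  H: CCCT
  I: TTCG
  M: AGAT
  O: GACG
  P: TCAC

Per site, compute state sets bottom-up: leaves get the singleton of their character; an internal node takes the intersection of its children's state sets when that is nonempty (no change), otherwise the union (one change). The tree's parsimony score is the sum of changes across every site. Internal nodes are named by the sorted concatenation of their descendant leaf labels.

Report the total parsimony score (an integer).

9

[col 0] IO: children I:{T}, O:{G} ∪→ {G,T}; cost 1
[col 0] HIO: children H:{C}, IO:{G,T} ∪→ {C,G,T}; cost 1
[col 0] MP: children M:{A}, P:{T} ∪→ {A,T}; cost 1
[col 0] HIMOP: children HIO:{C,G,T}, MP:{A,T} ∩→ {T}; cost 0
[col 1] IO: children I:{T}, O:{A} ∪→ {A,T}; cost 1
[col 1] HIO: children H:{C}, IO:{A,T} ∪→ {A,C,T}; cost 1
[col 1] MP: children M:{G}, P:{C} ∪→ {C,G}; cost 1
[col 1] HIMOP: children HIO:{A,C,T}, MP:{C,G} ∩→ {C}; cost 0
[col 2] IO: children I:{C}, O:{C} ∩→ {C}; cost 0
[col 2] HIO: children H:{C}, IO:{C} ∩→ {C}; cost 0
[col 2] MP: children M:{A}, P:{A} ∩→ {A}; cost 0
[col 2] HIMOP: children HIO:{C}, MP:{A} ∪→ {A,C}; cost 1
[col 3] IO: children I:{G}, O:{G} ∩→ {G}; cost 0
[col 3] HIO: children H:{T}, IO:{G} ∪→ {G,T}; cost 1
[col 3] MP: children M:{T}, P:{C} ∪→ {C,T}; cost 1
[col 3] HIMOP: children HIO:{G,T}, MP:{C,T} ∩→ {T}; cost 0
per-site changes: [3, 3, 1, 2]; total = 9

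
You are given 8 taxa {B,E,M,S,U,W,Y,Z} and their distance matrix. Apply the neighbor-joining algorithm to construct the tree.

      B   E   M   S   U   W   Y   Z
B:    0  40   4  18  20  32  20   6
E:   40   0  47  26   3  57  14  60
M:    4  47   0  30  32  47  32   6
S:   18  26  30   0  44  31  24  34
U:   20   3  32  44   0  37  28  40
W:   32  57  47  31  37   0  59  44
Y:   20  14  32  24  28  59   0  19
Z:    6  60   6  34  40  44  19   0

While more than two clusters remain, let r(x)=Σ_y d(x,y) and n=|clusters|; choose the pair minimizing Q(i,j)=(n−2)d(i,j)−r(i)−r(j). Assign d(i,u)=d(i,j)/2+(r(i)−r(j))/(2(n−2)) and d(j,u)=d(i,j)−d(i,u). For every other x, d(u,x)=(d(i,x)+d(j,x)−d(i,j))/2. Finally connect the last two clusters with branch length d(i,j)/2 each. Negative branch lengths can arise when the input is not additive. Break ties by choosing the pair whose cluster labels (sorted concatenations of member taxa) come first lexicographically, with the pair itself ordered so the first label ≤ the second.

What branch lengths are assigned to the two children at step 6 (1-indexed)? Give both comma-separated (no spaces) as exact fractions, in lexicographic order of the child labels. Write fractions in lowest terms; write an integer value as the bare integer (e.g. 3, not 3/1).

175/32,83/32

step 1: merge (E,U) at d=3, Q=-433; branch lengths E→61/12, U→-25/12; new cluster EU
  updated: d(B,EU)=57/2, d(EU,M)=38, d(EU,S)=67/2, d(EU,W)=91/2, d(EU,Y)=39/2, d(EU,Z)=97/2
step 2: merge (EU,Y) at d=39/2, Q=-579/2; branch lengths EU→55/4, Y→23/4; new cluster EUY
  updated: d(B,EUY)=29/2, d(EUY,M)=101/4, d(EUY,S)=19, d(EUY,W)=85/2, d(EUY,Z)=24
step 3: merge (S,W) at d=31, Q=-409/2; branch lengths S→119/16, W→377/16; new cluster SW
  updated: d(B,SW)=19/2, d(EUY,SW)=61/4, d(M,SW)=23, d(SW,Z)=47/2
step 4: merge (EUY,SW) at d=61/4, Q=-209/2; branch lengths EUY→107/12, SW→19/3; new cluster ESUWY
  updated: d(B,ESUWY)=35/8, d(ESUWY,M)=33/2, d(ESUWY,Z)=129/8
step 5: merge (B,ESUWY) at d=35/8, Q=-341/8; branch lengths B→-111/32, ESUWY→251/32; new cluster BESUWY
  updated: d(BESUWY,M)=129/16, d(BESUWY,Z)=71/8
step 6: merge (BESUWY,M) at d=129/16, Q=-367/16; branch lengths BESUWY→175/32, M→83/32; new cluster BEMSUWY
  updated: d(BEMSUWY,Z)=109/32
step 7: merge (BEMSUWY,Z) at d=109/32; branch lengths BEMSUWY→109/64, Z→109/64; new cluster BEMSUWYZ
final tree: (((B:-111/32,(((E:61/12,U:-25/12):55/4,Y:23/4):107/12,(S:119/16,W:377/16):19/3):251/32):175/32,M:83/32):109/64,Z:109/64)
total length: 2707/32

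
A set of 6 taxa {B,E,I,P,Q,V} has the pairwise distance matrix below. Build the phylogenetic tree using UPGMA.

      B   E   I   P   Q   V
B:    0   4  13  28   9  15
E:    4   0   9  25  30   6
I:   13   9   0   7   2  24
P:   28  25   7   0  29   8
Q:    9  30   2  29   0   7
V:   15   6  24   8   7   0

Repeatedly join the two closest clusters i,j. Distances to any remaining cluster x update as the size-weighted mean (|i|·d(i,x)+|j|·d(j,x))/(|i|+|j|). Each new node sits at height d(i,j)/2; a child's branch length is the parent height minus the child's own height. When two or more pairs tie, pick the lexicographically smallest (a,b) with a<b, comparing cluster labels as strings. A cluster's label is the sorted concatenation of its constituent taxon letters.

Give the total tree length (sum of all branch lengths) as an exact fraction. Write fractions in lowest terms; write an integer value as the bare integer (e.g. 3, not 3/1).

iteration 1: select I,Q (d=2); attach at lengths (1, 1); label the merged cluster IQ
  updated: d(B,IQ)=11, d(E,IQ)=39/2, d(IQ,P)=18, d(IQ,V)=31/2
iteration 2: select B,E (d=4); attach at lengths (2, 2); label the merged cluster BE
  updated: d(BE,IQ)=61/4, d(BE,P)=53/2, d(BE,V)=21/2
iteration 3: select P,V (d=8); attach at lengths (4, 4); label the merged cluster PV
  updated: d(BE,PV)=37/2, d(IQ,PV)=67/4
iteration 4: select BE,IQ (d=61/4); attach at lengths (45/8, 53/8); label the merged cluster BEIQ
  updated: d(BEIQ,PV)=141/8
iteration 5: select BEIQ,PV (d=141/8); attach at lengths (19/16, 77/16); label the merged cluster BEIPQV
final tree: (((B:2,E:2):45/8,(I:1,Q:1):53/8):19/16,(P:4,V:4):77/16)
total length: 129/4

129/4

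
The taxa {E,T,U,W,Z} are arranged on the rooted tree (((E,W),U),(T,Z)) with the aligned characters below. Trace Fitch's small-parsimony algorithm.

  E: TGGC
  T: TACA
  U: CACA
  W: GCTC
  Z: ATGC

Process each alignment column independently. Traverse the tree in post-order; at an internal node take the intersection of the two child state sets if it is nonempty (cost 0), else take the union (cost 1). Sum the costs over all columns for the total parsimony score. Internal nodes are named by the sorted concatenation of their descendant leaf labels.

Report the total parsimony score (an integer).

[col 0] EW: children E:{T}, W:{G} ∪→ {G,T}; cost 1
[col 0] EUW: children EW:{G,T}, U:{C} ∪→ {C,G,T}; cost 1
[col 0] TZ: children T:{T}, Z:{A} ∪→ {A,T}; cost 1
[col 0] ETUWZ: children EUW:{C,G,T}, TZ:{A,T} ∩→ {T}; cost 0
[col 1] EW: children E:{G}, W:{C} ∪→ {C,G}; cost 1
[col 1] EUW: children EW:{C,G}, U:{A} ∪→ {A,C,G}; cost 1
[col 1] TZ: children T:{A}, Z:{T} ∪→ {A,T}; cost 1
[col 1] ETUWZ: children EUW:{A,C,G}, TZ:{A,T} ∩→ {A}; cost 0
[col 2] EW: children E:{G}, W:{T} ∪→ {G,T}; cost 1
[col 2] EUW: children EW:{G,T}, U:{C} ∪→ {C,G,T}; cost 1
[col 2] TZ: children T:{C}, Z:{G} ∪→ {C,G}; cost 1
[col 2] ETUWZ: children EUW:{C,G,T}, TZ:{C,G} ∩→ {C,G}; cost 0
[col 3] EW: children E:{C}, W:{C} ∩→ {C}; cost 0
[col 3] EUW: children EW:{C}, U:{A} ∪→ {A,C}; cost 1
[col 3] TZ: children T:{A}, Z:{C} ∪→ {A,C}; cost 1
[col 3] ETUWZ: children EUW:{A,C}, TZ:{A,C} ∩→ {A,C}; cost 0
per-site changes: [3, 3, 3, 2]; total = 11

11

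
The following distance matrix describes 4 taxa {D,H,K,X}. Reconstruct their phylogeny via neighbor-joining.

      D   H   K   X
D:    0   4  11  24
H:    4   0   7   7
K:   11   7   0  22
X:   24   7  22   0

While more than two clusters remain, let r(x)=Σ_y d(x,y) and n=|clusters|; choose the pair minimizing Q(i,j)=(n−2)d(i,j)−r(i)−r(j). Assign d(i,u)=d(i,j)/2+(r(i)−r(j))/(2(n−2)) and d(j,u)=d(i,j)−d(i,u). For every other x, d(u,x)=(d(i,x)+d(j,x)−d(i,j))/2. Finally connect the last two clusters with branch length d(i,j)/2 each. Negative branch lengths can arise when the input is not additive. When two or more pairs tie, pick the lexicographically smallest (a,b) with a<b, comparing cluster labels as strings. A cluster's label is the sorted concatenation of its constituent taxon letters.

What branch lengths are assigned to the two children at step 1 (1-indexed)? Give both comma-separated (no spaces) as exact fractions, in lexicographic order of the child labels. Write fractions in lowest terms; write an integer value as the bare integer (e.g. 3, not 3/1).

1. join D+K (d=11, Q=-57) ⇒ DK; edges |D|=21/4, |K|=23/4
  updated: d(DK,H)=0, d(DK,X)=35/2
2. join DK+H (d=0, Q=-49/2) ⇒ DHK; edges |DK|=21/4, |H|=-21/4
  updated: d(DHK,X)=49/4
3. join DHK+X (d=49/4) ⇒ DHKX; edges |DHK|=49/8, |X|=49/8
final tree: (((D:21/4,K:23/4):21/4,H:-21/4):49/8,X:49/8)
total length: 93/4

21/4,23/4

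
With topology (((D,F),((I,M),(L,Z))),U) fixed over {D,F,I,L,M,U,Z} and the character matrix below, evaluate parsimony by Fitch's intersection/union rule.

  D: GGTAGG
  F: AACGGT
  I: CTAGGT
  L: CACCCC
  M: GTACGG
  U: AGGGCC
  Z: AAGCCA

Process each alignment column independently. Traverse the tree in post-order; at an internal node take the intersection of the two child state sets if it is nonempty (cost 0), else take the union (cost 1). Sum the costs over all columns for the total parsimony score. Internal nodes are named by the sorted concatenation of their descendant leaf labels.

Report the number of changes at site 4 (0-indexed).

2

[col 0] DF: children D:{G}, F:{A} ∪→ {A,G}; cost 1
[col 0] IM: children I:{C}, M:{G} ∪→ {C,G}; cost 1
[col 0] LZ: children L:{C}, Z:{A} ∪→ {A,C}; cost 1
[col 0] ILMZ: children IM:{C,G}, LZ:{A,C} ∩→ {C}; cost 0
[col 0] DFILMZ: children DF:{A,G}, ILMZ:{C} ∪→ {A,C,G}; cost 1
[col 0] DFILMUZ: children DFILMZ:{A,C,G}, U:{A} ∩→ {A}; cost 0
[col 1] DF: children D:{G}, F:{A} ∪→ {A,G}; cost 1
[col 1] IM: children I:{T}, M:{T} ∩→ {T}; cost 0
[col 1] LZ: children L:{A}, Z:{A} ∩→ {A}; cost 0
[col 1] ILMZ: children IM:{T}, LZ:{A} ∪→ {A,T}; cost 1
[col 1] DFILMZ: children DF:{A,G}, ILMZ:{A,T} ∩→ {A}; cost 0
[col 1] DFILMUZ: children DFILMZ:{A}, U:{G} ∪→ {A,G}; cost 1
[col 2] DF: children D:{T}, F:{C} ∪→ {C,T}; cost 1
[col 2] IM: children I:{A}, M:{A} ∩→ {A}; cost 0
[col 2] LZ: children L:{C}, Z:{G} ∪→ {C,G}; cost 1
[col 2] ILMZ: children IM:{A}, LZ:{C,G} ∪→ {A,C,G}; cost 1
[col 2] DFILMZ: children DF:{C,T}, ILMZ:{A,C,G} ∩→ {C}; cost 0
[col 2] DFILMUZ: children DFILMZ:{C}, U:{G} ∪→ {C,G}; cost 1
[col 3] DF: children D:{A}, F:{G} ∪→ {A,G}; cost 1
[col 3] IM: children I:{G}, M:{C} ∪→ {C,G}; cost 1
[col 3] LZ: children L:{C}, Z:{C} ∩→ {C}; cost 0
[col 3] ILMZ: children IM:{C,G}, LZ:{C} ∩→ {C}; cost 0
[col 3] DFILMZ: children DF:{A,G}, ILMZ:{C} ∪→ {A,C,G}; cost 1
[col 3] DFILMUZ: children DFILMZ:{A,C,G}, U:{G} ∩→ {G}; cost 0
[col 4] DF: children D:{G}, F:{G} ∩→ {G}; cost 0
[col 4] IM: children I:{G}, M:{G} ∩→ {G}; cost 0
[col 4] LZ: children L:{C}, Z:{C} ∩→ {C}; cost 0
[col 4] ILMZ: children IM:{G}, LZ:{C} ∪→ {C,G}; cost 1
[col 4] DFILMZ: children DF:{G}, ILMZ:{C,G} ∩→ {G}; cost 0
[col 4] DFILMUZ: children DFILMZ:{G}, U:{C} ∪→ {C,G}; cost 1
[col 5] DF: children D:{G}, F:{T} ∪→ {G,T}; cost 1
[col 5] IM: children I:{T}, M:{G} ∪→ {G,T}; cost 1
[col 5] LZ: children L:{C}, Z:{A} ∪→ {A,C}; cost 1
[col 5] ILMZ: children IM:{G,T}, LZ:{A,C} ∪→ {A,C,G,T}; cost 1
[col 5] DFILMZ: children DF:{G,T}, ILMZ:{A,C,G,T} ∩→ {G,T}; cost 0
[col 5] DFILMUZ: children DFILMZ:{G,T}, U:{C} ∪→ {C,G,T}; cost 1
per-site changes: [4, 3, 4, 3, 2, 5]; total = 21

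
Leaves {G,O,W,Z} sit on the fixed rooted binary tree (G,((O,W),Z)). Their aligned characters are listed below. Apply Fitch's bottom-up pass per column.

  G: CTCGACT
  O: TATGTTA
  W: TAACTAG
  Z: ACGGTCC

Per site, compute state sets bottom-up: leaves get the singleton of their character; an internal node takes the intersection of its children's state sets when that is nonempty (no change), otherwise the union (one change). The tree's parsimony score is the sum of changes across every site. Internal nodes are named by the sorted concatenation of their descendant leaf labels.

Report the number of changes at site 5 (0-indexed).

2

OW@0: {T} ∩ {T} = {T} (intersection, +0)
OWZ@0: {T} ∪ {A} = {A,T} (union, +1)
GOWZ@0: {C} ∪ {A,T} = {A,C,T} (union, +1)
OW@1: {A} ∩ {A} = {A} (intersection, +0)
OWZ@1: {A} ∪ {C} = {A,C} (union, +1)
GOWZ@1: {T} ∪ {A,C} = {A,C,T} (union, +1)
OW@2: {T} ∪ {A} = {A,T} (union, +1)
OWZ@2: {A,T} ∪ {G} = {A,G,T} (union, +1)
GOWZ@2: {C} ∪ {A,G,T} = {A,C,G,T} (union, +1)
OW@3: {G} ∪ {C} = {C,G} (union, +1)
OWZ@3: {C,G} ∩ {G} = {G} (intersection, +0)
GOWZ@3: {G} ∩ {G} = {G} (intersection, +0)
OW@4: {T} ∩ {T} = {T} (intersection, +0)
OWZ@4: {T} ∩ {T} = {T} (intersection, +0)
GOWZ@4: {A} ∪ {T} = {A,T} (union, +1)
OW@5: {T} ∪ {A} = {A,T} (union, +1)
OWZ@5: {A,T} ∪ {C} = {A,C,T} (union, +1)
GOWZ@5: {C} ∩ {A,C,T} = {C} (intersection, +0)
OW@6: {A} ∪ {G} = {A,G} (union, +1)
OWZ@6: {A,G} ∪ {C} = {A,C,G} (union, +1)
GOWZ@6: {T} ∪ {A,C,G} = {A,C,G,T} (union, +1)
per-site changes: [2, 2, 3, 1, 1, 2, 3]; total = 14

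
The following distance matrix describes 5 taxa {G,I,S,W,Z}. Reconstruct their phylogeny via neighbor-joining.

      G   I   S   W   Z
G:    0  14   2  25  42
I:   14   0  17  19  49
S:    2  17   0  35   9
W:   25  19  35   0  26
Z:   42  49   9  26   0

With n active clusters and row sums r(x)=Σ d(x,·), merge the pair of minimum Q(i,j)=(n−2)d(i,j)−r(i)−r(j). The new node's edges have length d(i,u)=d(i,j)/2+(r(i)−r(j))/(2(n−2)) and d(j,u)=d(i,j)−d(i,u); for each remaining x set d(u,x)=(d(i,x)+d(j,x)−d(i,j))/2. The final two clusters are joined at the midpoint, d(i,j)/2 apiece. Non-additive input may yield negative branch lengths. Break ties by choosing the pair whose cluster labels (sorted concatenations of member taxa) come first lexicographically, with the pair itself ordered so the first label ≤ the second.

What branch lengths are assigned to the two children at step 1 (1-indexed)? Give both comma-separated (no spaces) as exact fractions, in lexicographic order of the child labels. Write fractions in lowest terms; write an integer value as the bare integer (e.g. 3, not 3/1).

1. join S+Z (d=9, Q=-162) ⇒ SZ; edges |S|=-6, |Z|=15
  updated: d(G,SZ)=35/2, d(I,SZ)=57/2, d(SZ,W)=26
2. join G+SZ (d=35/2, Q=-187/2) ⇒ GSZ; edges |G|=39/8, |SZ|=101/8
  updated: d(GSZ,I)=25/2, d(GSZ,W)=67/4
3. join GSZ+I (d=25/2, Q=-193/4) ⇒ GISZ; edges |GSZ|=41/8, |I|=59/8
  updated: d(GISZ,W)=93/8
4. join GISZ+W (d=93/8) ⇒ GISWZ; edges |GISZ|=93/16, |W|=93/16
final tree: (((G:39/8,(S:-6,Z:15):101/8):41/8,I:59/8):93/16,W:93/16)
total length: 405/8

-6,15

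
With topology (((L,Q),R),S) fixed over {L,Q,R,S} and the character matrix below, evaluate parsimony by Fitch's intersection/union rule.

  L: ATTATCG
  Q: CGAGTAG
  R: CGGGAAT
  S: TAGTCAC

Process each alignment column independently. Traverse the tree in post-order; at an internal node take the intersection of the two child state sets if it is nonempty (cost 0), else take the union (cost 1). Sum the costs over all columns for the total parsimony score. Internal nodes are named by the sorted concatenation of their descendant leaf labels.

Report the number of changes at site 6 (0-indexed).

2

site 0, node LQ: L={A} ∪ Q={C} → {A,C} (+1)
site 0, node LQR: LQ={A,C} ∩ R={C} → {C} (+0)
site 0, node LQRS: LQR={C} ∪ S={T} → {C,T} (+1)
site 1, node LQ: L={T} ∪ Q={G} → {G,T} (+1)
site 1, node LQR: LQ={G,T} ∩ R={G} → {G} (+0)
site 1, node LQRS: LQR={G} ∪ S={A} → {A,G} (+1)
site 2, node LQ: L={T} ∪ Q={A} → {A,T} (+1)
site 2, node LQR: LQ={A,T} ∪ R={G} → {A,G,T} (+1)
site 2, node LQRS: LQR={A,G,T} ∩ S={G} → {G} (+0)
site 3, node LQ: L={A} ∪ Q={G} → {A,G} (+1)
site 3, node LQR: LQ={A,G} ∩ R={G} → {G} (+0)
site 3, node LQRS: LQR={G} ∪ S={T} → {G,T} (+1)
site 4, node LQ: L={T} ∩ Q={T} → {T} (+0)
site 4, node LQR: LQ={T} ∪ R={A} → {A,T} (+1)
site 4, node LQRS: LQR={A,T} ∪ S={C} → {A,C,T} (+1)
site 5, node LQ: L={C} ∪ Q={A} → {A,C} (+1)
site 5, node LQR: LQ={A,C} ∩ R={A} → {A} (+0)
site 5, node LQRS: LQR={A} ∩ S={A} → {A} (+0)
site 6, node LQ: L={G} ∩ Q={G} → {G} (+0)
site 6, node LQR: LQ={G} ∪ R={T} → {G,T} (+1)
site 6, node LQRS: LQR={G,T} ∪ S={C} → {C,G,T} (+1)
per-site changes: [2, 2, 2, 2, 2, 1, 2]; total = 13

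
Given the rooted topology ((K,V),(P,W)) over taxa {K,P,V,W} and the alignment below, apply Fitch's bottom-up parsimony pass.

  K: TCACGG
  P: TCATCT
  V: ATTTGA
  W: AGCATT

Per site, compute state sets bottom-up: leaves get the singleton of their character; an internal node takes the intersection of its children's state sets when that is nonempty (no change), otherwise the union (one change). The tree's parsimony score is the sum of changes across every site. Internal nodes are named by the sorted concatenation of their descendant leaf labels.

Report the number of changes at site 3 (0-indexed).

KV@0: {T} ∪ {A} = {A,T} (union, +1)
PW@0: {T} ∪ {A} = {A,T} (union, +1)
KPVW@0: {A,T} ∩ {A,T} = {A,T} (intersection, +0)
KV@1: {C} ∪ {T} = {C,T} (union, +1)
PW@1: {C} ∪ {G} = {C,G} (union, +1)
KPVW@1: {C,T} ∩ {C,G} = {C} (intersection, +0)
KV@2: {A} ∪ {T} = {A,T} (union, +1)
PW@2: {A} ∪ {C} = {A,C} (union, +1)
KPVW@2: {A,T} ∩ {A,C} = {A} (intersection, +0)
KV@3: {C} ∪ {T} = {C,T} (union, +1)
PW@3: {T} ∪ {A} = {A,T} (union, +1)
KPVW@3: {C,T} ∩ {A,T} = {T} (intersection, +0)
KV@4: {G} ∩ {G} = {G} (intersection, +0)
PW@4: {C} ∪ {T} = {C,T} (union, +1)
KPVW@4: {G} ∪ {C,T} = {C,G,T} (union, +1)
KV@5: {G} ∪ {A} = {A,G} (union, +1)
PW@5: {T} ∩ {T} = {T} (intersection, +0)
KPVW@5: {A,G} ∪ {T} = {A,G,T} (union, +1)
per-site changes: [2, 2, 2, 2, 2, 2]; total = 12

2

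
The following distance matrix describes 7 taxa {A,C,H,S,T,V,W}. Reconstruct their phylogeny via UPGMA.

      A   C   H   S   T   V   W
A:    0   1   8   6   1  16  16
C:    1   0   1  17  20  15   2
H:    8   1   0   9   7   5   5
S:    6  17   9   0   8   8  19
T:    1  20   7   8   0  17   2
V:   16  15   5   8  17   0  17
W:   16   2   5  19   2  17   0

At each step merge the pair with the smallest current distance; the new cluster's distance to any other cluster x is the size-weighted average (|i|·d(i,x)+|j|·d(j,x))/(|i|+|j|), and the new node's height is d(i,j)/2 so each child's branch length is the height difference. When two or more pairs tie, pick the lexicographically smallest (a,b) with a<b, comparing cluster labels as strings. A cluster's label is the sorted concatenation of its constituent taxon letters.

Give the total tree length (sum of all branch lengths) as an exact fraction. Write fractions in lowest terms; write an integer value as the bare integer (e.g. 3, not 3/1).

249/10

1. join A+C (d=1) ⇒ AC; edges |A|=1/2, |C|=1/2
  updated: d(AC,H)=9/2, d(AC,S)=23/2, d(AC,T)=21/2, d(AC,V)=31/2, d(AC,W)=9
2. join T+W (d=2) ⇒ TW; edges |T|=1, |W|=1
  updated: d(AC,TW)=39/4, d(H,TW)=6, d(S,TW)=27/2, d(TW,V)=17
3. join AC+H (d=9/2) ⇒ ACH; edges |AC|=7/4, |H|=9/4
  updated: d(ACH,S)=32/3, d(ACH,TW)=17/2, d(ACH,V)=12
4. join S+V (d=8) ⇒ SV; edges |S|=4, |V|=4
  updated: d(ACH,SV)=34/3, d(SV,TW)=61/4
5. join ACH+TW (d=17/2) ⇒ ACHTW; edges |ACH|=2, |TW|=13/4
  updated: d(ACHTW,SV)=129/10
6. join ACHTW+SV (d=129/10) ⇒ ACHSTVW; edges |ACHTW|=11/5, |SV|=49/20
final tree: ((((A:1/2,C:1/2):7/4,H:9/4):2,(T:1,W:1):13/4):11/5,(S:4,V:4):49/20)
total length: 249/10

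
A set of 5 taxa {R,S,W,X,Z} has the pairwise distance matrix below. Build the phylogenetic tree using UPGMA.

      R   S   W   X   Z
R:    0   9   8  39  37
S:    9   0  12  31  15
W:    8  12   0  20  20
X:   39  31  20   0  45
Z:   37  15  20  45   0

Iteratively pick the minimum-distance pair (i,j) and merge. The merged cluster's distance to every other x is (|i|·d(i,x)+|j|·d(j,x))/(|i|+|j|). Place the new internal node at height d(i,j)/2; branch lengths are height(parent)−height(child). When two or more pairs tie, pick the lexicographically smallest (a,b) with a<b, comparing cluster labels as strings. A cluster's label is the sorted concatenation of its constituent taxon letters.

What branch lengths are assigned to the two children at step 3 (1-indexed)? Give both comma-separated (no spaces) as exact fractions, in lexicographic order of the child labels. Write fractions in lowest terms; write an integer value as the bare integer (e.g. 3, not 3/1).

27/4,12

iteration 1: select R,W (d=8); attach at lengths (4, 4); label the merged cluster RW
  updated: d(RW,S)=21/2, d(RW,X)=59/2, d(RW,Z)=57/2
iteration 2: select RW,S (d=21/2); attach at lengths (5/4, 21/4); label the merged cluster RSW
  updated: d(RSW,X)=30, d(RSW,Z)=24
iteration 3: select RSW,Z (d=24); attach at lengths (27/4, 12); label the merged cluster RSWZ
  updated: d(RSWZ,X)=135/4
iteration 4: select RSWZ,X (d=135/4); attach at lengths (39/8, 135/8); label the merged cluster RSWXZ
final tree: ((((R:4,W:4):5/4,S:21/4):27/4,Z:12):39/8,X:135/8)
total length: 55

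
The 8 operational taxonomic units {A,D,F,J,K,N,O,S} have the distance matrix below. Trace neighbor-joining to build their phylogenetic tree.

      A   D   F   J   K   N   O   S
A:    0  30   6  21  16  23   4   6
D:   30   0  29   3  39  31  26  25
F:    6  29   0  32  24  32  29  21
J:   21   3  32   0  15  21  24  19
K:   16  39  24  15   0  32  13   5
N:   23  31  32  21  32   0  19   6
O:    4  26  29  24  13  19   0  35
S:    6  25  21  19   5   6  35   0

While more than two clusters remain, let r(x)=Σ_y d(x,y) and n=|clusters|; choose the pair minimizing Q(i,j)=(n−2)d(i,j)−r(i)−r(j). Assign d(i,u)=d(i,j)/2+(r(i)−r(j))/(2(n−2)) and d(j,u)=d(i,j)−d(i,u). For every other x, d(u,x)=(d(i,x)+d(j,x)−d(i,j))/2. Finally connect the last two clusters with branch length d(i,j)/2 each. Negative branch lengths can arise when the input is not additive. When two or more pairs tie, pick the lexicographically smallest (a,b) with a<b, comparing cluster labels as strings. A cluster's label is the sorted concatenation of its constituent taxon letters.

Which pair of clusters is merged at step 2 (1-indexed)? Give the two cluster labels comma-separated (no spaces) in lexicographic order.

N,S

1. join D+J (d=3, Q=-300) ⇒ DJ; edges |D|=11/2, |J|=-5/2
  updated: d(A,DJ)=24, d(DJ,F)=29, d(DJ,K)=51/2, d(DJ,N)=49/2, d(DJ,O)=47/2, d(DJ,S)=41/2
2. join N+S (d=6, Q=-200) ⇒ NS; edges |N|=73/10, |S|=-13/10
  updated: d(A,NS)=23/2, d(DJ,NS)=39/2, d(F,NS)=47/2, d(K,NS)=31/2, d(NS,O)=24
3. join A+F (d=6, Q=-149) ⇒ AF; edges |A|=-13/4, |F|=37/4
  updated: d(AF,DJ)=47/2, d(AF,K)=17, d(AF,NS)=29/2, d(AF,O)=27/2
4. join DJ+NS (d=39/2, Q=-107) ⇒ DJNS; edges |DJ|=77/6, |NS|=20/3
  updated: d(AF,DJNS)=37/4, d(DJNS,K)=43/4, d(DJNS,O)=14
5. join AF+DJNS (d=37/4, Q=-221/4) ⇒ ADFJNS; edges |AF|=97/16, |DJNS|=51/16
  updated: d(ADFJNS,K)=37/4, d(ADFJNS,O)=73/8
6. join ADFJNS+K (d=37/4, Q=-251/8) ⇒ ADFJKNS; edges |ADFJNS|=43/16, |K|=105/16
  updated: d(ADFJKNS,O)=103/16
7. join ADFJKNS+O (d=103/16) ⇒ ADFJKNOS; edges |ADFJKNS|=103/32, |O|=103/32
final tree: ((((A:-13/4,F:37/4):97/16,((D:11/2,J:-5/2):77/6,(N:73/10,S:-13/10):20/3):51/16):43/16,K:105/16):103/32,O:103/32)
total length: 951/16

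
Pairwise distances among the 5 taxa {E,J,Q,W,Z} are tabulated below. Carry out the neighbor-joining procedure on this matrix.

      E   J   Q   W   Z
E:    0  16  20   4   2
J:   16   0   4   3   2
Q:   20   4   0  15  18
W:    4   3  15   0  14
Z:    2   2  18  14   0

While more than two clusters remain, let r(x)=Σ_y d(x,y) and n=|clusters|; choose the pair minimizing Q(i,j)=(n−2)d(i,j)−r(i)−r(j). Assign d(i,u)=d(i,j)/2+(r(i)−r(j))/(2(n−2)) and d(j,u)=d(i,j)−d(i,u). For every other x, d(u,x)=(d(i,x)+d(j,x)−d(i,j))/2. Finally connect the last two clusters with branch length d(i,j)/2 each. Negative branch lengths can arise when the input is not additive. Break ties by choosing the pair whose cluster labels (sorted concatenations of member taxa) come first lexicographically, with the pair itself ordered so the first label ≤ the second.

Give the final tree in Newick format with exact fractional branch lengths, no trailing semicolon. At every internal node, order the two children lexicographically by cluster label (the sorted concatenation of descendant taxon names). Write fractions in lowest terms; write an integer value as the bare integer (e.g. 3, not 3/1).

((((E:2,Z:0):6,W:2):5,J:-7/2):15/4,Q:15/4)

1. join E+Z (d=2, Q=-72) ⇒ EZ; edges |E|=2, |Z|=0
  updated: d(EZ,J)=8, d(EZ,Q)=18, d(EZ,W)=8
2. join EZ+W (d=8, Q=-44) ⇒ EWZ; edges |EZ|=6, |W|=2
  updated: d(EWZ,J)=3/2, d(EWZ,Q)=25/2
3. join EWZ+J (d=3/2, Q=-18) ⇒ EJWZ; edges |EWZ|=5, |J|=-7/2
  updated: d(EJWZ,Q)=15/2
4. join EJWZ+Q (d=15/2) ⇒ EJQWZ; edges |EJWZ|=15/4, |Q|=15/4
final tree: ((((E:2,Z:0):6,W:2):5,J:-7/2):15/4,Q:15/4)
total length: 19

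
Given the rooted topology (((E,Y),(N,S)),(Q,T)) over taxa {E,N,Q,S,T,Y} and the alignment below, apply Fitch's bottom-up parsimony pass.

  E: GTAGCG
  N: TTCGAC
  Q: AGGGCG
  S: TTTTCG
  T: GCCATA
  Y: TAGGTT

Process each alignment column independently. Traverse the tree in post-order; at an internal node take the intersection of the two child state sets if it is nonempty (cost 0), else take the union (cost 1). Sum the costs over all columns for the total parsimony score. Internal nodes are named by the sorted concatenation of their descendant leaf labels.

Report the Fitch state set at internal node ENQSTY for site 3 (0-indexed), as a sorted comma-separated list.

G

EY@0: {G} ∪ {T} = {G,T} (union, +1)
NS@0: {T} ∩ {T} = {T} (intersection, +0)
ENSY@0: {G,T} ∩ {T} = {T} (intersection, +0)
QT@0: {A} ∪ {G} = {A,G} (union, +1)
ENQSTY@0: {T} ∪ {A,G} = {A,G,T} (union, +1)
EY@1: {T} ∪ {A} = {A,T} (union, +1)
NS@1: {T} ∩ {T} = {T} (intersection, +0)
ENSY@1: {A,T} ∩ {T} = {T} (intersection, +0)
QT@1: {G} ∪ {C} = {C,G} (union, +1)
ENQSTY@1: {T} ∪ {C,G} = {C,G,T} (union, +1)
EY@2: {A} ∪ {G} = {A,G} (union, +1)
NS@2: {C} ∪ {T} = {C,T} (union, +1)
ENSY@2: {A,G} ∪ {C,T} = {A,C,G,T} (union, +1)
QT@2: {G} ∪ {C} = {C,G} (union, +1)
ENQSTY@2: {A,C,G,T} ∩ {C,G} = {C,G} (intersection, +0)
EY@3: {G} ∩ {G} = {G} (intersection, +0)
NS@3: {G} ∪ {T} = {G,T} (union, +1)
ENSY@3: {G} ∩ {G,T} = {G} (intersection, +0)
QT@3: {G} ∪ {A} = {A,G} (union, +1)
ENQSTY@3: {G} ∩ {A,G} = {G} (intersection, +0)
EY@4: {C} ∪ {T} = {C,T} (union, +1)
NS@4: {A} ∪ {C} = {A,C} (union, +1)
ENSY@4: {C,T} ∩ {A,C} = {C} (intersection, +0)
QT@4: {C} ∪ {T} = {C,T} (union, +1)
ENQSTY@4: {C} ∩ {C,T} = {C} (intersection, +0)
EY@5: {G} ∪ {T} = {G,T} (union, +1)
NS@5: {C} ∪ {G} = {C,G} (union, +1)
ENSY@5: {G,T} ∩ {C,G} = {G} (intersection, +0)
QT@5: {G} ∪ {A} = {A,G} (union, +1)
ENQSTY@5: {G} ∩ {A,G} = {G} (intersection, +0)
per-site changes: [3, 3, 4, 2, 3, 3]; total = 18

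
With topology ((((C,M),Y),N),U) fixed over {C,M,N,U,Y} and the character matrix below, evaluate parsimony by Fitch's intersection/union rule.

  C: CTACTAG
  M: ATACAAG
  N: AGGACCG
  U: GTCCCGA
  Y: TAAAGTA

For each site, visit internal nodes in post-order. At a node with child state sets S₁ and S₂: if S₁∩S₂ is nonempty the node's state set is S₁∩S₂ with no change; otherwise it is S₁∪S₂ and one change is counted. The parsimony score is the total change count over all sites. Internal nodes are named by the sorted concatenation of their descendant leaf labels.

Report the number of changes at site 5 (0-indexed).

site 0, node CM: C={C} ∪ M={A} → {A,C} (+1)
site 0, node CMY: CM={A,C} ∪ Y={T} → {A,C,T} (+1)
site 0, node CMNY: CMY={A,C,T} ∩ N={A} → {A} (+0)
site 0, node CMNUY: CMNY={A} ∪ U={G} → {A,G} (+1)
site 1, node CM: C={T} ∩ M={T} → {T} (+0)
site 1, node CMY: CM={T} ∪ Y={A} → {A,T} (+1)
site 1, node CMNY: CMY={A,T} ∪ N={G} → {A,G,T} (+1)
site 1, node CMNUY: CMNY={A,G,T} ∩ U={T} → {T} (+0)
site 2, node CM: C={A} ∩ M={A} → {A} (+0)
site 2, node CMY: CM={A} ∩ Y={A} → {A} (+0)
site 2, node CMNY: CMY={A} ∪ N={G} → {A,G} (+1)
site 2, node CMNUY: CMNY={A,G} ∪ U={C} → {A,C,G} (+1)
site 3, node CM: C={C} ∩ M={C} → {C} (+0)
site 3, node CMY: CM={C} ∪ Y={A} → {A,C} (+1)
site 3, node CMNY: CMY={A,C} ∩ N={A} → {A} (+0)
site 3, node CMNUY: CMNY={A} ∪ U={C} → {A,C} (+1)
site 4, node CM: C={T} ∪ M={A} → {A,T} (+1)
site 4, node CMY: CM={A,T} ∪ Y={G} → {A,G,T} (+1)
site 4, node CMNY: CMY={A,G,T} ∪ N={C} → {A,C,G,T} (+1)
site 4, node CMNUY: CMNY={A,C,G,T} ∩ U={C} → {C} (+0)
site 5, node CM: C={A} ∩ M={A} → {A} (+0)
site 5, node CMY: CM={A} ∪ Y={T} → {A,T} (+1)
site 5, node CMNY: CMY={A,T} ∪ N={C} → {A,C,T} (+1)
site 5, node CMNUY: CMNY={A,C,T} ∪ U={G} → {A,C,G,T} (+1)
site 6, node CM: C={G} ∩ M={G} → {G} (+0)
site 6, node CMY: CM={G} ∪ Y={A} → {A,G} (+1)
site 6, node CMNY: CMY={A,G} ∩ N={G} → {G} (+0)
site 6, node CMNUY: CMNY={G} ∪ U={A} → {A,G} (+1)
per-site changes: [3, 2, 2, 2, 3, 3, 2]; total = 17

3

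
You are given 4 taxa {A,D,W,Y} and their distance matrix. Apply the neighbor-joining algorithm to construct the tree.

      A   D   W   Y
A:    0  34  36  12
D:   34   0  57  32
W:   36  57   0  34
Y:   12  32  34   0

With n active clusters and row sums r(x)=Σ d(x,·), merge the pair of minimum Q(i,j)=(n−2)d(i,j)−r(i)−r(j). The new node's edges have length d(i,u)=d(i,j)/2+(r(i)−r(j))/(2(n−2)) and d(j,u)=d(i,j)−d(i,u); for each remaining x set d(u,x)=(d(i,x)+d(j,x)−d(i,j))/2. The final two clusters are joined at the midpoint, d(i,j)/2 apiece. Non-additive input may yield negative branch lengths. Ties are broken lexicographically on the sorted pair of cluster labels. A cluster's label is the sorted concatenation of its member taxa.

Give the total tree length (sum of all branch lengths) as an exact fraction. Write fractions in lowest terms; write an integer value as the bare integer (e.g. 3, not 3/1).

iteration 1: select A,D (d=34, Q=-137); attach at lengths (27/4, 109/4); label the merged cluster AD
  updated: d(AD,W)=59/2, d(AD,Y)=5
iteration 2: select AD,W (d=59/2, Q=-137/2); attach at lengths (1/4, 117/4); label the merged cluster ADW
  updated: d(ADW,Y)=19/4
iteration 3: select ADW,Y (d=19/4); attach at lengths (19/8, 19/8); label the merged cluster ADWY
final tree: (((A:27/4,D:109/4):1/4,W:117/4):19/8,Y:19/8)
total length: 273/4

273/4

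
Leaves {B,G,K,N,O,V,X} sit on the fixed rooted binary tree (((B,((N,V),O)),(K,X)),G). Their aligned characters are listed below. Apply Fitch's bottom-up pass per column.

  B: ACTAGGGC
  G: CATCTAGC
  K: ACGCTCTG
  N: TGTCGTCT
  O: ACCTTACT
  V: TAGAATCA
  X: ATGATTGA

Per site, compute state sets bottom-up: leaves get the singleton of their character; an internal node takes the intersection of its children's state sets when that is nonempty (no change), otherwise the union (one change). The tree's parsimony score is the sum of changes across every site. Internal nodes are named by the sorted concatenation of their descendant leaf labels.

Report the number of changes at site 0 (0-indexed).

2

site 0, node NV: N={T} ∩ V={T} → {T} (+0)
site 0, node NOV: NV={T} ∪ O={A} → {A,T} (+1)
site 0, node BNOV: B={A} ∩ NOV={A,T} → {A} (+0)
site 0, node KX: K={A} ∩ X={A} → {A} (+0)
site 0, node BKNOVX: BNOV={A} ∩ KX={A} → {A} (+0)
site 0, node BGKNOVX: BKNOVX={A} ∪ G={C} → {A,C} (+1)
site 1, node NV: N={G} ∪ V={A} → {A,G} (+1)
site 1, node NOV: NV={A,G} ∪ O={C} → {A,C,G} (+1)
site 1, node BNOV: B={C} ∩ NOV={A,C,G} → {C} (+0)
site 1, node KX: K={C} ∪ X={T} → {C,T} (+1)
site 1, node BKNOVX: BNOV={C} ∩ KX={C,T} → {C} (+0)
site 1, node BGKNOVX: BKNOVX={C} ∪ G={A} → {A,C} (+1)
site 2, node NV: N={T} ∪ V={G} → {G,T} (+1)
site 2, node NOV: NV={G,T} ∪ O={C} → {C,G,T} (+1)
site 2, node BNOV: B={T} ∩ NOV={C,G,T} → {T} (+0)
site 2, node KX: K={G} ∩ X={G} → {G} (+0)
site 2, node BKNOVX: BNOV={T} ∪ KX={G} → {G,T} (+1)
site 2, node BGKNOVX: BKNOVX={G,T} ∩ G={T} → {T} (+0)
site 3, node NV: N={C} ∪ V={A} → {A,C} (+1)
site 3, node NOV: NV={A,C} ∪ O={T} → {A,C,T} (+1)
site 3, node BNOV: B={A} ∩ NOV={A,C,T} → {A} (+0)
site 3, node KX: K={C} ∪ X={A} → {A,C} (+1)
site 3, node BKNOVX: BNOV={A} ∩ KX={A,C} → {A} (+0)
site 3, node BGKNOVX: BKNOVX={A} ∪ G={C} → {A,C} (+1)
site 4, node NV: N={G} ∪ V={A} → {A,G} (+1)
site 4, node NOV: NV={A,G} ∪ O={T} → {A,G,T} (+1)
site 4, node BNOV: B={G} ∩ NOV={A,G,T} → {G} (+0)
site 4, node KX: K={T} ∩ X={T} → {T} (+0)
site 4, node BKNOVX: BNOV={G} ∪ KX={T} → {G,T} (+1)
site 4, node BGKNOVX: BKNOVX={G,T} ∩ G={T} → {T} (+0)
site 5, node NV: N={T} ∩ V={T} → {T} (+0)
site 5, node NOV: NV={T} ∪ O={A} → {A,T} (+1)
site 5, node BNOV: B={G} ∪ NOV={A,T} → {A,G,T} (+1)
site 5, node KX: K={C} ∪ X={T} → {C,T} (+1)
site 5, node BKNOVX: BNOV={A,G,T} ∩ KX={C,T} → {T} (+0)
site 5, node BGKNOVX: BKNOVX={T} ∪ G={A} → {A,T} (+1)
site 6, node NV: N={C} ∩ V={C} → {C} (+0)
site 6, node NOV: NV={C} ∩ O={C} → {C} (+0)
site 6, node BNOV: B={G} ∪ NOV={C} → {C,G} (+1)
site 6, node KX: K={T} ∪ X={G} → {G,T} (+1)
site 6, node BKNOVX: BNOV={C,G} ∩ KX={G,T} → {G} (+0)
site 6, node BGKNOVX: BKNOVX={G} ∩ G={G} → {G} (+0)
site 7, node NV: N={T} ∪ V={A} → {A,T} (+1)
site 7, node NOV: NV={A,T} ∩ O={T} → {T} (+0)
site 7, node BNOV: B={C} ∪ NOV={T} → {C,T} (+1)
site 7, node KX: K={G} ∪ X={A} → {A,G} (+1)
site 7, node BKNOVX: BNOV={C,T} ∪ KX={A,G} → {A,C,G,T} (+1)
site 7, node BGKNOVX: BKNOVX={A,C,G,T} ∩ G={C} → {C} (+0)
per-site changes: [2, 4, 3, 4, 3, 4, 2, 4]; total = 26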